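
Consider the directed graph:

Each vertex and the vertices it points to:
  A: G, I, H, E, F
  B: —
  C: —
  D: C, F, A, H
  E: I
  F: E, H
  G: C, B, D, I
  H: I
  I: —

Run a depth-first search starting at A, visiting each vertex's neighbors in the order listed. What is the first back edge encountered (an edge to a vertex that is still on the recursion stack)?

DFS from A (visiting each vertex's neighbors in the order listed); mark gray on enter, black on exit:
A gray
  G gray
    C gray
    C black
    B gray
    B black
    D gray
      D→C: C black — skip
      F gray
        E gray
          I gray
          I black
        E black
        H gray
          H→I: I black — skip
        H black
      F black
      D→A: A is gray → back edge
First back edge: D → A.

D→A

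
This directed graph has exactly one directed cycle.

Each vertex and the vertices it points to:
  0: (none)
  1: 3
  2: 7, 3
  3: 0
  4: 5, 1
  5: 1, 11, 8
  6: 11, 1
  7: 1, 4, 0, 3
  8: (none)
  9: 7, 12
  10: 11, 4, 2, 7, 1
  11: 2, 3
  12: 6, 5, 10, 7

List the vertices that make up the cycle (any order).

DFS with gray/black marking from 5:
5 gray
  1 gray
    3 gray
      0 gray
      0 black
    3 black
  1 black
  11 gray
    2 gray
      7 gray
        7→1: 1 black — skip
        4 gray
          4→5: 5 is gray → back edge
Back edge closes the cycle 5 → 11 → 2 → 7 → 4 → 5; its vertices are {2, 4, 5, 7, 11}.

2, 4, 5, 7, 11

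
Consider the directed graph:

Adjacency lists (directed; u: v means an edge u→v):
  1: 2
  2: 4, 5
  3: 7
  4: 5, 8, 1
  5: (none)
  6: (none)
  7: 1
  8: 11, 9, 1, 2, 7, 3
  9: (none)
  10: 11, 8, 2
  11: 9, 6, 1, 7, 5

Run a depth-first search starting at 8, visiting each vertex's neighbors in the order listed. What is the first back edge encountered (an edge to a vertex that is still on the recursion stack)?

4->8

DFS from 8 (visiting each vertex's neighbors in the order listed); mark gray on enter, black on exit:
8 gray
  11 gray
    9 gray
    9 black
    6 gray
    6 black
    1 gray
      2 gray
        4 gray
          5 gray
          5 black
          4→8: 8 is gray → back edge
First back edge: 4 → 8.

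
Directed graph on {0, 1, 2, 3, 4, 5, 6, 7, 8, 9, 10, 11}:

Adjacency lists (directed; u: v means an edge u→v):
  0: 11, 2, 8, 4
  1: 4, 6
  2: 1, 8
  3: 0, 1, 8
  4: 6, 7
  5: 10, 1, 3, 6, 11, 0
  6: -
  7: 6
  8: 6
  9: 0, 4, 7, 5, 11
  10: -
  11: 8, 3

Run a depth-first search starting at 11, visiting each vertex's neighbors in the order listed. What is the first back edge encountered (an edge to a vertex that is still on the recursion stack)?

DFS from 11 (visiting each vertex's neighbors in the order listed); mark gray on enter, black on exit:
11 gray
  8 gray
    6 gray
    6 black
  8 black
  3 gray
    0 gray
      0→11: 11 is gray → back edge
First back edge: 0 → 11.

0->11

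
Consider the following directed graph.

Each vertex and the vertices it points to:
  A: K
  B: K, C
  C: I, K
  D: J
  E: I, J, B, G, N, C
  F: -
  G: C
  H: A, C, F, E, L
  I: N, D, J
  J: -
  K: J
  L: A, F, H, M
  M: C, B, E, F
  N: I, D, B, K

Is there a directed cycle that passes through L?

L is on a cycle iff L can reach itself via ≥1 edge.
L → H → L — yes.

Yes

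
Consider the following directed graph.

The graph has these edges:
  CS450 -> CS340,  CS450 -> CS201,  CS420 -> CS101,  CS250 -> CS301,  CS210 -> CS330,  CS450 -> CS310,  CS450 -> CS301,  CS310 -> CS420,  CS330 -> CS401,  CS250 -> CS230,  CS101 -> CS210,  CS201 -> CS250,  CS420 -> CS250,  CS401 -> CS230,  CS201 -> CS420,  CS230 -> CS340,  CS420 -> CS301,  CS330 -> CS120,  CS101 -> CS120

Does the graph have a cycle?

No

DFS with white/gray/black marking, starting from CS301:
CS301 gray
CS301 black
CS330 gray
  CS401 gray
    CS230 gray
      CS340 gray
      CS340 black
    CS230 black
  CS401 black
  CS120 gray
  CS120 black
CS330 black
CS450 gray
  CS450→CS301: CS301 black — skip
  CS201 gray
    CS250 gray
      CS250→CS301: CS301 black — skip
      CS250→CS230: CS230 black — skip
    CS250 black
    CS420 gray
      CS420→CS250: CS250 black — skip
      CS101 gray
        CS101→CS120: CS120 black — skip
        CS210 gray
          CS210→CS330: CS330 black — skip
        CS210 black
      CS101 black
      CS420→CS301: CS301 black — skip
    CS420 black
  CS201 black
  CS450→CS340: CS340 black — skip
  CS310 gray
    CS310→CS420: CS420 black — skip
  CS310 black
CS450 black
Every edge goes to a white or black vertex — no back edge, so the graph is acyclic.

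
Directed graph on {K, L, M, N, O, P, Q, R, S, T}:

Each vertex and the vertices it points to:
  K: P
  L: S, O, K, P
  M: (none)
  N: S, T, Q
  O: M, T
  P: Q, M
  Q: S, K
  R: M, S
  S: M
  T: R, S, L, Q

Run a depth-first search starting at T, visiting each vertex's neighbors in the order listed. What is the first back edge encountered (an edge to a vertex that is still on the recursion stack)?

O->T

DFS from T (visiting each vertex's neighbors in the order listed); mark gray on enter, black on exit:
T gray
  R gray
    M gray
    M black
    S gray
      S→M: M black — skip
    S black
  R black
  T→S: S black — skip
  L gray
    L→S: S black — skip
    O gray
      O→M: M black — skip
      O→T: T is gray → back edge
First back edge: O → T.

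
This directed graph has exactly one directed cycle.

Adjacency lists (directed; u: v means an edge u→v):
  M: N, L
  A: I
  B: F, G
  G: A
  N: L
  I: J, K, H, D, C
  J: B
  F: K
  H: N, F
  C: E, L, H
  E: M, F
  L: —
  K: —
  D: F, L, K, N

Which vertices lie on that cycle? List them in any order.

A, B, G, I, J

DFS with gray/black marking from A:
A gray
  I gray
    J gray
      B gray
        F gray
          K gray
          K black
        F black
        G gray
          G→A: A is gray → back edge
Back edge closes the cycle A → I → J → B → G → A; its vertices are {A, B, G, I, J}.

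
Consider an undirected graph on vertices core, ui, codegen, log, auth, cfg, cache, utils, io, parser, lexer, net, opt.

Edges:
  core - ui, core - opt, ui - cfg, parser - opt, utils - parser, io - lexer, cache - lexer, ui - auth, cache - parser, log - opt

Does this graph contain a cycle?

DFS, tracking each vertex's parent; an edge to a visited non-parent vertex closes a cycle.
Start from log:
visit log (parent –)
  visit opt (parent log)
    visit core (parent opt)
      visit ui (parent core)
        visit auth (parent ui)
          auth–ui: parent, skip
        ui–core: parent, skip
        visit cfg (parent ui)
          cfg–ui: parent, skip
      core–opt: parent, skip
    opt–log: parent, skip
    visit parser (parent opt)
      parser–opt: parent, skip
      visit cache (parent parser)
        visit lexer (parent cache)
          visit io (parent lexer)
            io–lexer: parent, skip
          lexer–cache: parent, skip
        cache–parser: parent, skip
      visit utils (parent parser)
        utils–parser: parent, skip
visit codegen (parent –)
visit net (parent –)
No non-parent visited neighbor found — the graph is a forest.

No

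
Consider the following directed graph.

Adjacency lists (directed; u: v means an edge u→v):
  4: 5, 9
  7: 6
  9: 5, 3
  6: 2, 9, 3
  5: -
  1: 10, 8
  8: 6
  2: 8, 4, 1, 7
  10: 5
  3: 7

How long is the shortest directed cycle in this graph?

3

For each vertex v, BFS finds the shortest path from v back to v.
The shortest such closed walk is 6 → 2 → 8 → 6, length 3.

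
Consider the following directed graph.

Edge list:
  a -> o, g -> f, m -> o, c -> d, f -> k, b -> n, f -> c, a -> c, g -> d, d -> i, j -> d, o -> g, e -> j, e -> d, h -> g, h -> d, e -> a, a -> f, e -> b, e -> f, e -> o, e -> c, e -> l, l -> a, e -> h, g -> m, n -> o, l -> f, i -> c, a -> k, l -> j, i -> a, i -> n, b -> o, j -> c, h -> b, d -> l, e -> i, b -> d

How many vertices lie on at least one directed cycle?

11

A vertex is on a directed cycle iff it belongs to a strongly connected component of size ≥ 2 (or has a self-loop).
The vertices on cycles are {a, c, d, f, g, i, j, l, m, n, o} — 11 in total.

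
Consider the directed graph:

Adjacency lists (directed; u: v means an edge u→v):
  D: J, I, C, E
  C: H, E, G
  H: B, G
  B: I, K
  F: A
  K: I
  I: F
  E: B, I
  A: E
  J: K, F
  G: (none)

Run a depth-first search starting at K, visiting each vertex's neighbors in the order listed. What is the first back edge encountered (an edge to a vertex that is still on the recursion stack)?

B->I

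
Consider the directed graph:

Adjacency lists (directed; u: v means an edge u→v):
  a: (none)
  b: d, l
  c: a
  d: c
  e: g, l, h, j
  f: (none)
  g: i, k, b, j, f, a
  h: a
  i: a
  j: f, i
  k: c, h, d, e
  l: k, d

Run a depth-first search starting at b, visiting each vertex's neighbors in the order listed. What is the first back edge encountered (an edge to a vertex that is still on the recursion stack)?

g->k

DFS from b (visiting each vertex's neighbors in the order listed); mark gray on enter, black on exit:
b gray
  d gray
    c gray
      a gray
      a black
    c black
  d black
  l gray
    k gray
      k→c: c black — skip
      h gray
        h→a: a black — skip
      h black
      k→d: d black — skip
      e gray
        g gray
          i gray
            i→a: a black — skip
          i black
          g→k: k is gray → back edge
First back edge: g → k.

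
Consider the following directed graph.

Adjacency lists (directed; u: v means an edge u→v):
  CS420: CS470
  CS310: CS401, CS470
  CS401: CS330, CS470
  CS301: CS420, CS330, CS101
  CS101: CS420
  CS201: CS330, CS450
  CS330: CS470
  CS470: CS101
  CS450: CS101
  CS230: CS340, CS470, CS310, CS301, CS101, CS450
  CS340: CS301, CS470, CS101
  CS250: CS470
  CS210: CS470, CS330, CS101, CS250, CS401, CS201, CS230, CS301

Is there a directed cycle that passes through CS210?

No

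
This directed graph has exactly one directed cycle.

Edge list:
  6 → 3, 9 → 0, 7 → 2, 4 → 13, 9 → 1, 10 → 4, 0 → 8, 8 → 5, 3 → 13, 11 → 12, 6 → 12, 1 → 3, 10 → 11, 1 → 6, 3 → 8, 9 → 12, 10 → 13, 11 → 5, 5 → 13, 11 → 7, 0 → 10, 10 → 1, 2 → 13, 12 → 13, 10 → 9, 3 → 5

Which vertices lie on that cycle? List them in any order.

0, 9, 10

DFS with gray/black marking from 10:
10 gray
  9 gray
    1 gray
      3 gray
        8 gray
          5 gray
            13 gray
            13 black
          5 black
        8 black
        3→13: 13 black — skip
        3→5: 5 black — skip
      3 black
      6 gray
        6→3: 3 black — skip
        12 gray
          12→13: 13 black — skip
        12 black
      6 black
    1 black
    9→12: 12 black — skip
    0 gray
      0→10: 10 is gray → back edge
Back edge closes the cycle 10 → 9 → 0 → 10; its vertices are {0, 9, 10}.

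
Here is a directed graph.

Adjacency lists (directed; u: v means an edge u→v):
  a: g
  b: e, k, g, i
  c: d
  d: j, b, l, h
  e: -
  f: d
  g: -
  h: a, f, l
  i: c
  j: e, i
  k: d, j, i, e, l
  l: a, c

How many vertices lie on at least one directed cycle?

9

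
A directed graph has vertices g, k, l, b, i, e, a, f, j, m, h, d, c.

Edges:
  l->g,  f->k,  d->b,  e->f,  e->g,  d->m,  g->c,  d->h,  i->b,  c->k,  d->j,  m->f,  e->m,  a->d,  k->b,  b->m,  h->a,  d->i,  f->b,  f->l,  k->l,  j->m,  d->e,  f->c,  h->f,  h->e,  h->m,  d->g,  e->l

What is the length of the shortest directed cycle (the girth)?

For each vertex v, BFS finds the shortest path from v back to v.
The shortest such closed walk is d → h → a → d, length 3.

3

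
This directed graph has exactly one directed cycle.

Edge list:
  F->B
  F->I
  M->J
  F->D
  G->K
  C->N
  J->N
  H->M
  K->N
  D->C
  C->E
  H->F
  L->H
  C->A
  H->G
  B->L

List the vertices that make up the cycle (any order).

B, F, H, L

DFS with gray/black marking from H:
H gray
  M gray
    J gray
      N gray
      N black
    J black
  M black
  F gray
    I gray
    I black
    B gray
      L gray
        L→H: H is gray → back edge
Back edge closes the cycle H → F → B → L → H; its vertices are {B, F, H, L}.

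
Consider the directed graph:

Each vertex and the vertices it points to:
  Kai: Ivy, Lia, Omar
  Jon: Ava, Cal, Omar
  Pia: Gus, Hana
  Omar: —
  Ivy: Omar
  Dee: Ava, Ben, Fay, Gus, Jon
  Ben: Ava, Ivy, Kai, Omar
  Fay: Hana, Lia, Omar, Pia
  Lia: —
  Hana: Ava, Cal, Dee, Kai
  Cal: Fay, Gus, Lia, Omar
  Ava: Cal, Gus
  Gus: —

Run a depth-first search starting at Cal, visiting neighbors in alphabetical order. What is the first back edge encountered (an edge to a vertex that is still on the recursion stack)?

DFS from Cal (visiting neighbors in alphabetical order); mark gray on enter, black on exit:
Cal gray
  Fay gray
    Hana gray
      Ava gray
        Ava→Cal: Cal is gray → back edge
First back edge: Ava → Cal.

Ava->Cal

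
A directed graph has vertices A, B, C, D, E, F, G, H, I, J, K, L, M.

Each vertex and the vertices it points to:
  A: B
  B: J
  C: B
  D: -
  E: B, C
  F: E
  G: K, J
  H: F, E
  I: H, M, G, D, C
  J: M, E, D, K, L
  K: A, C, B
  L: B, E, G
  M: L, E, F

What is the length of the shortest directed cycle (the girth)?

3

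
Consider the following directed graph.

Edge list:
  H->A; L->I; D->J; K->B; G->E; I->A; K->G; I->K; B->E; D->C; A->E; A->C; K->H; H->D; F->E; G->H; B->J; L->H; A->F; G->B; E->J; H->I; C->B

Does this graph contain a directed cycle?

Yes

DFS with white/gray/black marking, starting from G:
G gray
  E gray
    J gray
    J black
  E black
  B gray
    B→E: E black — skip
    B→J: J black — skip
  B black
  H gray
    I gray
      A gray
        F gray
          F→E: E black — skip
        F black
        C gray
          C→B: B black — skip
        C black
        A→E: E black — skip
      A black
      K gray
        K→B: B black — skip
        K→H: H is gray → back edge
Back edge found, so a cycle exists: H → I → K → H.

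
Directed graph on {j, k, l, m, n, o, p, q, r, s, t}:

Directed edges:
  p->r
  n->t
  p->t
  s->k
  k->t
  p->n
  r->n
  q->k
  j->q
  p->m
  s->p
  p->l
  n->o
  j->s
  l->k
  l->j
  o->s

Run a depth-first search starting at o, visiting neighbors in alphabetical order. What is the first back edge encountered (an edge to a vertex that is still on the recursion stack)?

DFS from o (visiting neighbors in alphabetical order); mark gray on enter, black on exit:
o gray
  s gray
    k gray
      t gray
      t black
    k black
    p gray
      l gray
        j gray
          q gray
            q→k: k black — skip
          q black
          j→s: s is gray → back edge
First back edge: j → s.

j→s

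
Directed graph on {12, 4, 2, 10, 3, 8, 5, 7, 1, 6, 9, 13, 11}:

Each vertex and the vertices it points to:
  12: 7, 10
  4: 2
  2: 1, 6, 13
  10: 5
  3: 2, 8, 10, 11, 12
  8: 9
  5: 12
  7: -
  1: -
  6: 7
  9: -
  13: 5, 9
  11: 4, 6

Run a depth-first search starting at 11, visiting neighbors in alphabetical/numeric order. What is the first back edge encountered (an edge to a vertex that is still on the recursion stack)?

10→5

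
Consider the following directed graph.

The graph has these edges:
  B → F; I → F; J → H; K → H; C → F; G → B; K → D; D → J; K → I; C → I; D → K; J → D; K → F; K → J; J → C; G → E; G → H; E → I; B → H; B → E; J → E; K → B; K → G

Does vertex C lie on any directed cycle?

No

C lies on a cycle iff there is a path from C back to itself.
Exploring from C, it never reaches itself; equivalently, its strongly connected component is a singleton.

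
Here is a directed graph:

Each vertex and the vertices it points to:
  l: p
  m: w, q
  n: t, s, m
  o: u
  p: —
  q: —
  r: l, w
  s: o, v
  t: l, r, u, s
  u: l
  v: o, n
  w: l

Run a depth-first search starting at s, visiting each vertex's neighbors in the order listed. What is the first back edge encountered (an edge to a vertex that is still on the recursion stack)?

DFS from s (visiting each vertex's neighbors in the order listed); mark gray on enter, black on exit:
s gray
  o gray
    u gray
      l gray
        p gray
        p black
      l black
    u black
  o black
  v gray
    v→o: o black — skip
    n gray
      t gray
        t→l: l black — skip
        r gray
          r→l: l black — skip
          w gray
            w→l: l black — skip
          w black
        r black
        t→u: u black — skip
        t→s: s is gray → back edge
First back edge: t → s.

t->s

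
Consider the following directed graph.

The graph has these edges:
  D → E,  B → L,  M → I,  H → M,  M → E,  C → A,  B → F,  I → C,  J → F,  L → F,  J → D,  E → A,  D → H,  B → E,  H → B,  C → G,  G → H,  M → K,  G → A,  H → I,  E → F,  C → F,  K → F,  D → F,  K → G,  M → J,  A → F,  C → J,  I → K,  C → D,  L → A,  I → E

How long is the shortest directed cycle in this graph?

4

For each vertex v, BFS finds the shortest path from v back to v.
The shortest such closed walk is H → M → K → G → H, length 4.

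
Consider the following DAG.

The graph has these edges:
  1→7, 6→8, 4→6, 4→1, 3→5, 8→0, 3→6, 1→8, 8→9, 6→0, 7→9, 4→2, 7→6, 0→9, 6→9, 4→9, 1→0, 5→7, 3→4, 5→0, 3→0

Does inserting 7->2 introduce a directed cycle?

Adding 7→2 creates a cycle iff 2 can already reach 7.
Explore from 2: no path reaches 7. The graph stays acyclic.

No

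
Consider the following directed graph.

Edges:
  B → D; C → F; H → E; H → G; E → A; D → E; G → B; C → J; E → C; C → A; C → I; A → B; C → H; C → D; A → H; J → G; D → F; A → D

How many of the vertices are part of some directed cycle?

8

A vertex is on a directed cycle iff it belongs to a strongly connected component of size ≥ 2 (or has a self-loop).
The vertices on cycles are {A, B, C, D, E, G, H, J} — 8 in total.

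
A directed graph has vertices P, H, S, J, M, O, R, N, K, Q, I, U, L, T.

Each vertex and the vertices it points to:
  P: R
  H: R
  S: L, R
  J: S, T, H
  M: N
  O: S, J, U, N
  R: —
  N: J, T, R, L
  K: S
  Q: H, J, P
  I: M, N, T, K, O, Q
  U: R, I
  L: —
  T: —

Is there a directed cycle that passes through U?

U is on a cycle iff U can reach itself via ≥1 edge.
U → I → O → U — yes.

Yes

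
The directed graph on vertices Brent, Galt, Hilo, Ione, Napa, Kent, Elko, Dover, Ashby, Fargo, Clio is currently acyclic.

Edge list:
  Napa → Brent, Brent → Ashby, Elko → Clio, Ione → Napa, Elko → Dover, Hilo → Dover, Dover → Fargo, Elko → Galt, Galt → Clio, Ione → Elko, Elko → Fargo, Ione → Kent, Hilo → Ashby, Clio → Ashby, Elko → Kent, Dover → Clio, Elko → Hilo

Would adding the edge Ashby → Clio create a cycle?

Yes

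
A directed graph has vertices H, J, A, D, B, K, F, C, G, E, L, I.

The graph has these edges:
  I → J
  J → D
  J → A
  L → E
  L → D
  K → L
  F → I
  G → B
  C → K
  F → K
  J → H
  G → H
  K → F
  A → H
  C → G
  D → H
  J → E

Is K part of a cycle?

K is on a cycle iff K can reach itself via ≥1 edge.
K → F → K — yes.

Yes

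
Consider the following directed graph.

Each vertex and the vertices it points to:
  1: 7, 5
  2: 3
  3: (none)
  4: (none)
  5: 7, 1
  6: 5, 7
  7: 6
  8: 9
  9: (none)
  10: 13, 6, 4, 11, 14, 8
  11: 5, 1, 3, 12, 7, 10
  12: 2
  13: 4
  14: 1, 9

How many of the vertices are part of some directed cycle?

A vertex is on a directed cycle iff it belongs to a strongly connected component of size ≥ 2 (or has a self-loop).
The vertices on cycles are {1, 5, 6, 7, 10, 11} — 6 in total.

6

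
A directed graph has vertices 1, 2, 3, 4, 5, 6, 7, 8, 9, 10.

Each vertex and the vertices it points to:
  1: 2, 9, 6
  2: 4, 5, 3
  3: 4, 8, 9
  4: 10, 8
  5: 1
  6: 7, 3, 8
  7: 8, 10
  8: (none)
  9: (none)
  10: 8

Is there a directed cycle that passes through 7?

7 lies on a cycle iff there is a path from 7 back to itself.
Exploring from 7, it never reaches itself; equivalently, its strongly connected component is a singleton.

No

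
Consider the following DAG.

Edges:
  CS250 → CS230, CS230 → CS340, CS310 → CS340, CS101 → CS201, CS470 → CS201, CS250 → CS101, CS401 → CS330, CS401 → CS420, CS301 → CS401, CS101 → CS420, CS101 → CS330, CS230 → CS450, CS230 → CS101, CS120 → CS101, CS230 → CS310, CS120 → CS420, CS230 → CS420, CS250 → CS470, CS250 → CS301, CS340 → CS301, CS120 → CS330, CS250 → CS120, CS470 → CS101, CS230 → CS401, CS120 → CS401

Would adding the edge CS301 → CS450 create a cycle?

No

Adding CS301→CS450 creates a cycle iff CS450 can already reach CS301.
Explore from CS450: no path reaches CS301. The graph stays acyclic.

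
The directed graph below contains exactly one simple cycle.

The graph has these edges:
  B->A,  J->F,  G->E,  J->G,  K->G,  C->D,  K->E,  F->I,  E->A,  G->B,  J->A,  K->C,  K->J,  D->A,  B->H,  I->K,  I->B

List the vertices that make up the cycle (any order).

F, I, J, K

DFS with gray/black marking from I:
I gray
  K gray
    C gray
      D gray
        A gray
        A black
      D black
    C black
    G gray
      B gray
        H gray
        H black
        B→A: A black — skip
      B black
      E gray
        E→A: A black — skip
      E black
    G black
    J gray
      J→A: A black — skip
      F gray
        F→I: I is gray → back edge
Back edge closes the cycle I → K → J → F → I; its vertices are {F, I, J, K}.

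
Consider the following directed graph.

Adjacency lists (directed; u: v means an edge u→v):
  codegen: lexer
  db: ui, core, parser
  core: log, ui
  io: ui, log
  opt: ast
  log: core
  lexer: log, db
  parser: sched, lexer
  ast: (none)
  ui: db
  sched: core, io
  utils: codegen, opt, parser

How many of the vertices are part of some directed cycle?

A vertex is on a directed cycle iff it belongs to a strongly connected component of size ≥ 2 (or has a self-loop).
The vertices on cycles are {db, io, ui, log, core, lexer, sched, parser} — 8 in total.

8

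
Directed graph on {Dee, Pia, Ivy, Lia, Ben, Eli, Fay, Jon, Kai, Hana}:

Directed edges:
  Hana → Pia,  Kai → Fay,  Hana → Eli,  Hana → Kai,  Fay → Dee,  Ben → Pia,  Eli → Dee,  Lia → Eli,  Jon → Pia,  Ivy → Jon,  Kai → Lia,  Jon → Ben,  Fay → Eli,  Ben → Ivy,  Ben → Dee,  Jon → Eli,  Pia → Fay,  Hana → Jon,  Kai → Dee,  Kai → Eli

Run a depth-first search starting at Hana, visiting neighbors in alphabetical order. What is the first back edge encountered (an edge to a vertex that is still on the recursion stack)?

DFS from Hana (visiting neighbors in alphabetical order); mark gray on enter, black on exit:
Hana gray
  Eli gray
    Dee gray
    Dee black
  Eli black
  Jon gray
    Ben gray
      Ben→Dee: Dee black — skip
      Ivy gray
        Ivy→Jon: Jon is gray → back edge
First back edge: Ivy → Jon.

Ivy->Jon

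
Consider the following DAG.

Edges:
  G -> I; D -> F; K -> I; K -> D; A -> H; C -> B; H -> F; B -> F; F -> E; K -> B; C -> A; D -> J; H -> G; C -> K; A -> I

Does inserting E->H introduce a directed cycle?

Yes

Adding E→H creates a cycle iff H can already reach E.
Path from H: H → F → E.
So H → … → E → H is a cycle.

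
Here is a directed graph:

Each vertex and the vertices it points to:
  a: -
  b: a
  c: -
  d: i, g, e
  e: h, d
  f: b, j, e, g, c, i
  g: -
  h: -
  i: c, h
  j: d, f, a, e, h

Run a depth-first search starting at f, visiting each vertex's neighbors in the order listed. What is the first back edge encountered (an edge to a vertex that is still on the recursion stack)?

e->d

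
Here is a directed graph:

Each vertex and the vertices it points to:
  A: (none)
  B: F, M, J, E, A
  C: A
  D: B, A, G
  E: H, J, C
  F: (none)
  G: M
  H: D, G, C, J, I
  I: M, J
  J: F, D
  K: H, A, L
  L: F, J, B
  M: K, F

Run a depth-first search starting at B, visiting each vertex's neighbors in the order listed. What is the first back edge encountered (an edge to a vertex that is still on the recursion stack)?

DFS from B (visiting each vertex's neighbors in the order listed); mark gray on enter, black on exit:
B gray
  F gray
  F black
  M gray
    K gray
      H gray
        D gray
          D→B: B is gray → back edge
First back edge: D → B.

D→B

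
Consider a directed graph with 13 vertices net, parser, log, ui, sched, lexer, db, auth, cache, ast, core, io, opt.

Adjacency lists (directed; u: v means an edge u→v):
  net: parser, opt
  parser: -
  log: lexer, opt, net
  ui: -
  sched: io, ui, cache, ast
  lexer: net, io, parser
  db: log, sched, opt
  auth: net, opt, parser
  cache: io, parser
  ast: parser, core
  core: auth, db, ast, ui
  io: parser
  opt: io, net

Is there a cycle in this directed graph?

DFS with white/gray/black marking, starting from opt:
opt gray
  io gray
    parser gray
    parser black
  io black
  net gray
    net→parser: parser black — skip
    net→opt: opt is gray → back edge
Back edge found, so a cycle exists: opt → net → opt.

Yes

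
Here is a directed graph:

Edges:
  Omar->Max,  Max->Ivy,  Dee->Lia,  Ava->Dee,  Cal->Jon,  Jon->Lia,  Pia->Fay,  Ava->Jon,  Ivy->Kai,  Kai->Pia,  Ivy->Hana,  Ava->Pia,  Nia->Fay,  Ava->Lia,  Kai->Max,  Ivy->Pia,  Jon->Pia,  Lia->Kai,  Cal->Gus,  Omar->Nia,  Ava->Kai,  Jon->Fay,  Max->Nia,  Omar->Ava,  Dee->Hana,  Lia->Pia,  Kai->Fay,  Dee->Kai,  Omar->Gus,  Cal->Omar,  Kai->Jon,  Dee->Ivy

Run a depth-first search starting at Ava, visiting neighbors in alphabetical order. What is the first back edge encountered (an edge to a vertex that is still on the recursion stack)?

DFS from Ava (visiting neighbors in alphabetical order); mark gray on enter, black on exit:
Ava gray
  Dee gray
    Hana gray
    Hana black
    Ivy gray
      Ivy→Hana: Hana black — skip
      Kai gray
        Fay gray
        Fay black
        Jon gray
          Jon→Fay: Fay black — skip
          Lia gray
            Lia→Kai: Kai is gray → back edge
First back edge: Lia → Kai.

Lia→Kai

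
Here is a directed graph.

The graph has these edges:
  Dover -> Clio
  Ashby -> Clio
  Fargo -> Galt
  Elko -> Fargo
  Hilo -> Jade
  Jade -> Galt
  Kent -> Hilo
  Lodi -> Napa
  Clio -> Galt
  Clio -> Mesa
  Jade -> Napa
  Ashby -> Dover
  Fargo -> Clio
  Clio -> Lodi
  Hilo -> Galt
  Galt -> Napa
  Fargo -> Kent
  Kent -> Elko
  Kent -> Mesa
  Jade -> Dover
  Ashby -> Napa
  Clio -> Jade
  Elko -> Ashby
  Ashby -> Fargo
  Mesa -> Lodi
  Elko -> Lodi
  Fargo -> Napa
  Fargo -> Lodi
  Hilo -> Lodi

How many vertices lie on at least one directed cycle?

7

A vertex is on a directed cycle iff it belongs to a strongly connected component of size ≥ 2 (or has a self-loop).
The vertices on cycles are {Clio, Elko, Jade, Kent, Ashby, Dover, Fargo} — 7 in total.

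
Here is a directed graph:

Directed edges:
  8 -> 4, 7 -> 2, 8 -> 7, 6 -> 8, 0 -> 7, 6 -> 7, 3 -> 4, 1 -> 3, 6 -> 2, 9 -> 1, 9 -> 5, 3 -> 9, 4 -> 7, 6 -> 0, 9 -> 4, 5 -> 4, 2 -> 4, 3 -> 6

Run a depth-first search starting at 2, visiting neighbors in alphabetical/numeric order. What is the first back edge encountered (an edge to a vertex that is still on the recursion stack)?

7->2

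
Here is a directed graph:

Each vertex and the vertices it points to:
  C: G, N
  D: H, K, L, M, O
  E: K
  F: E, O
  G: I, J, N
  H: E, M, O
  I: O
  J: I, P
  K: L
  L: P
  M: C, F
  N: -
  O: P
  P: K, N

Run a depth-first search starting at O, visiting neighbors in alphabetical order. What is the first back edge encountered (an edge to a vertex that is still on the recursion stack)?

DFS from O (visiting neighbors in alphabetical order); mark gray on enter, black on exit:
O gray
  P gray
    K gray
      L gray
        L→P: P is gray → back edge
First back edge: L → P.

L→P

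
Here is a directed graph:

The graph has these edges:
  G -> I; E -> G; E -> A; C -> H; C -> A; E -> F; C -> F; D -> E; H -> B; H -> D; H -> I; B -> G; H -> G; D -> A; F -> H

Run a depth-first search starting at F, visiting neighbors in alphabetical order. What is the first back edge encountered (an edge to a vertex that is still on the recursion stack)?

E->F

DFS from F (visiting neighbors in alphabetical order); mark gray on enter, black on exit:
F gray
  H gray
    B gray
      G gray
        I gray
        I black
      G black
    B black
    D gray
      A gray
      A black
      E gray
        E→A: A black — skip
        E→F: F is gray → back edge
First back edge: E → F.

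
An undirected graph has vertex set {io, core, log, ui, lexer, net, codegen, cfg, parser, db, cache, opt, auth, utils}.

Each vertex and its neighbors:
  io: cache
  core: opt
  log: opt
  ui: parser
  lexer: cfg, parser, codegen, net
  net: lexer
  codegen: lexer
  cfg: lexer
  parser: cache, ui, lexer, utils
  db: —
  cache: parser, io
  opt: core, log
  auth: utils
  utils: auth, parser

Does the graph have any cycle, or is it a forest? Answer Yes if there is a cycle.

DFS, tracking each vertex's parent; an edge to a visited non-parent vertex closes a cycle.
Start from cfg:
visit cfg (parent –)
  visit lexer (parent cfg)
    lexer–cfg: parent, skip
    visit parser (parent lexer)
      visit cache (parent parser)
        cache–parser: parent, skip
        visit io (parent cache)
          io–cache: parent, skip
      visit ui (parent parser)
        ui–parser: parent, skip
      parser–lexer: parent, skip
      visit utils (parent parser)
        visit auth (parent utils)
          auth–utils: parent, skip
        utils–parser: parent, skip
    visit codegen (parent lexer)
      codegen–lexer: parent, skip
    visit net (parent lexer)
      net–lexer: parent, skip
visit core (parent –)
  visit opt (parent core)
    opt–core: parent, skip
    visit log (parent opt)
      log–opt: parent, skip
visit db (parent –)
No non-parent visited neighbor found — the graph is a forest.

No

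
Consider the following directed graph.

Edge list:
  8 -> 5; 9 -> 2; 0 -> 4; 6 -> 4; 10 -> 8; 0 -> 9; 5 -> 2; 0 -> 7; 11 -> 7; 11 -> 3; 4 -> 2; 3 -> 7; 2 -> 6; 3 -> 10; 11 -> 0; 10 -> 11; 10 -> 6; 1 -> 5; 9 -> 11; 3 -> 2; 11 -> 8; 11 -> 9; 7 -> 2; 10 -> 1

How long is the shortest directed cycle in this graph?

2

For each vertex v, BFS finds the shortest path from v back to v.
The shortest such closed walk is 11 → 9 → 11, length 2.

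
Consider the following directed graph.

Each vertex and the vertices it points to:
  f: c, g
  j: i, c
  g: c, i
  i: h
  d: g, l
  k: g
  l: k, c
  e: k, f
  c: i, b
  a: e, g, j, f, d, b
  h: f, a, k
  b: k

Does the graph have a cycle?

DFS with white/gray/black marking, starting from d:
d gray
  g gray
    c gray
      i gray
        h gray
          f gray
            f→c: c is gray → back edge
Back edge found, so a cycle exists: c → i → h → f → c.

Yes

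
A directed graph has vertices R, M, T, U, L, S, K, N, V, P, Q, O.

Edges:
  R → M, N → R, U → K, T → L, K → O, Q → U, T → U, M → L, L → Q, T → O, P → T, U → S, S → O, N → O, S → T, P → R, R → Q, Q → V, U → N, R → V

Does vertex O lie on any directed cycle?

O lies on a cycle iff there is a path from O back to itself.
Exploring from O, it never reaches itself; equivalently, its strongly connected component is a singleton.

No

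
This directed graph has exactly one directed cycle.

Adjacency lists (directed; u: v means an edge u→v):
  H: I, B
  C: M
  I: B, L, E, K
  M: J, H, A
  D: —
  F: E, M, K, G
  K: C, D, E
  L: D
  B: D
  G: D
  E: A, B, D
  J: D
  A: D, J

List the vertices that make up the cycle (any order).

DFS with gray/black marking from M:
M gray
  J gray
    D gray
    D black
  J black
  H gray
    I gray
      B gray
        B→D: D black — skip
      B black
      L gray
        L→D: D black — skip
      L black
      E gray
        A gray
          A→D: D black — skip
          A→J: J black — skip
        A black
        E→B: B black — skip
        E→D: D black — skip
      E black
      K gray
        C gray
          C→M: M is gray → back edge
Back edge closes the cycle M → H → I → K → C → M; its vertices are {C, H, I, K, M}.

C, H, I, K, M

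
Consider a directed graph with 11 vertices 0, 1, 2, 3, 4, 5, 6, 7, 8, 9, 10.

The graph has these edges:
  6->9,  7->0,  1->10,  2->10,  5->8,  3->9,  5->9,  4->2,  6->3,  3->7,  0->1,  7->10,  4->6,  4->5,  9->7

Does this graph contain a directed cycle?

No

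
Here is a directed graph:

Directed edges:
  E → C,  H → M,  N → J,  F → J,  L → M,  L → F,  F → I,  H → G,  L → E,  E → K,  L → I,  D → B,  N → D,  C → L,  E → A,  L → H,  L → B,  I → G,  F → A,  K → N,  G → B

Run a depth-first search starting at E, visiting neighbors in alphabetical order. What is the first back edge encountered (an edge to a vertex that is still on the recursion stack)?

DFS from E (visiting neighbors in alphabetical order); mark gray on enter, black on exit:
E gray
  A gray
  A black
  C gray
    L gray
      B gray
      B black
      L→E: E is gray → back edge
First back edge: L → E.

L->E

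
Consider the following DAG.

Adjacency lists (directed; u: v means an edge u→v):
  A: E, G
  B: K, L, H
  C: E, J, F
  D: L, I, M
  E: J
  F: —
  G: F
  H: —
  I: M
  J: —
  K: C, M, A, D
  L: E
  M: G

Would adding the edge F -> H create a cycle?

Adding F→H creates a cycle iff H can already reach F.
Explore from H: no path reaches F. The graph stays acyclic.

No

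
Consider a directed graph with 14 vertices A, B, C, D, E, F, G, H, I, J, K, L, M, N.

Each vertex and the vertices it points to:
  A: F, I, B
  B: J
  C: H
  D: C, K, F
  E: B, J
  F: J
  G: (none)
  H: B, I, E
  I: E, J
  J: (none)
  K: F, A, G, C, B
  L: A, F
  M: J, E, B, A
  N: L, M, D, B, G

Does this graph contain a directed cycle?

No

DFS with white/gray/black marking, starting from H:
H gray
  B gray
    J gray
    J black
  B black
  I gray
    E gray
      E→B: B black — skip
      E→J: J black — skip
    E black
    I→J: J black — skip
  I black
  H→E: E black — skip
H black
A gray
  F gray
    F→J: J black — skip
  F black
  A→I: I black — skip
  A→B: B black — skip
A black
C gray
  C→H: H black — skip
C black
D gray
  D→C: C black — skip
  K gray
    K→F: F black — skip
    K→A: A black — skip
    G gray
    G black
    K→C: C black — skip
    K→B: B black — skip
  K black
  D→F: F black — skip
D black
L gray
  L→A: A black — skip
  L→F: F black — skip
L black
M gray
  M→J: J black — skip
  M→E: E black — skip
  M→B: B black — skip
  M→A: A black — skip
M black
N gray
  N→L: L black — skip
  N→M: M black — skip
  N→D: D black — skip
  N→B: B black — skip
  N→G: G black — skip
N black
Every edge goes to a white or black vertex — no back edge, so the graph is acyclic.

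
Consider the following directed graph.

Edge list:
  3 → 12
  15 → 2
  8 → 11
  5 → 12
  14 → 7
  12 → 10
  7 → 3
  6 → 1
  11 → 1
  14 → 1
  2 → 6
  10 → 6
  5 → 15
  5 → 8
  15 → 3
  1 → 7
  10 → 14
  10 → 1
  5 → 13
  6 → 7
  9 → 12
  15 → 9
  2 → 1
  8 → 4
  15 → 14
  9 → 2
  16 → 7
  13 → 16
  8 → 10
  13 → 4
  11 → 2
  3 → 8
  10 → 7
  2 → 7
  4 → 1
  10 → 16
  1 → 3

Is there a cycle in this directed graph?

DFS with white/gray/black marking, starting from 9:
9 gray
  2 gray
    7 gray
      3 gray
        8 gray
          10 gray
            14 gray
              14→7: 7 is gray → back edge
Back edge found, so a cycle exists: 7 → 3 → 8 → 10 → 14 → 7.

Yes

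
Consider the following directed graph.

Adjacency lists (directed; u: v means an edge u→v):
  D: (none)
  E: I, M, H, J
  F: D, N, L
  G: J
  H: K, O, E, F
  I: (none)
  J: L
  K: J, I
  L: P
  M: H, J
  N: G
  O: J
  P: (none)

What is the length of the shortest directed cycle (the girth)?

2

For each vertex v, BFS finds the shortest path from v back to v.
The shortest such closed walk is H → E → H, length 2.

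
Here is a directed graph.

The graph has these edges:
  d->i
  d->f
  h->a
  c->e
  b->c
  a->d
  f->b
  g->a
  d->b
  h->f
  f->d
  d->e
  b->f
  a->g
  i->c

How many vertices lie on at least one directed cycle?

5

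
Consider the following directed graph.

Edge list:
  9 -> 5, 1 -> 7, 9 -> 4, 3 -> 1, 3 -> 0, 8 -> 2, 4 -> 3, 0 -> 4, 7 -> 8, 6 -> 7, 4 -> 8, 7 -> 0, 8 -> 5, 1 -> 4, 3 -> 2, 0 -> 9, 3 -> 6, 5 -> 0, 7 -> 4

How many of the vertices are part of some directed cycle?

9

A vertex is on a directed cycle iff it belongs to a strongly connected component of size ≥ 2 (or has a self-loop).
The vertices on cycles are {0, 1, 3, 4, 5, 6, 7, 8, 9} — 9 in total.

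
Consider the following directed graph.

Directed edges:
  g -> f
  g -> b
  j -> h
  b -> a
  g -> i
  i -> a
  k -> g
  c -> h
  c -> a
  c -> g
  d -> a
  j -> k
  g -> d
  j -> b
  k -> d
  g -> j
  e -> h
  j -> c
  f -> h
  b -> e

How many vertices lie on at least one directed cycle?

A vertex is on a directed cycle iff it belongs to a strongly connected component of size ≥ 2 (or has a self-loop).
The vertices on cycles are {c, g, j, k} — 4 in total.

4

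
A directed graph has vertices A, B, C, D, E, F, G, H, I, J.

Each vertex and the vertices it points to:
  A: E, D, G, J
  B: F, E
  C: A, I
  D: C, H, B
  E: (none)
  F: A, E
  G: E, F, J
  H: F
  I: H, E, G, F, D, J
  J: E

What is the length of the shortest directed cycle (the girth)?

For each vertex v, BFS finds the shortest path from v back to v.
The shortest such closed walk is D → C → I → D, length 3.

3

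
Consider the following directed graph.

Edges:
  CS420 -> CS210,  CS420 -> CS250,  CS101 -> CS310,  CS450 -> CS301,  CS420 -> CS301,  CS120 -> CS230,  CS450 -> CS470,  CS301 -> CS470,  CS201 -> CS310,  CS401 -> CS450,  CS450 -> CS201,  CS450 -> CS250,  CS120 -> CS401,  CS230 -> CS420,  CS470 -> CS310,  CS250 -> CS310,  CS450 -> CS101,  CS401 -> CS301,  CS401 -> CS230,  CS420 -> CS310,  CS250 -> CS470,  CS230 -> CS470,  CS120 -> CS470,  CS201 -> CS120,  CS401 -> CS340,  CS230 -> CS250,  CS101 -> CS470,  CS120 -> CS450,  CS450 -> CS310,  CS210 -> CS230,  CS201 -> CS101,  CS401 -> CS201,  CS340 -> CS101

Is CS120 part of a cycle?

CS120 is on a cycle iff CS120 can reach itself via ≥1 edge.
CS120 → CS450 → CS201 → CS120 — yes.

Yes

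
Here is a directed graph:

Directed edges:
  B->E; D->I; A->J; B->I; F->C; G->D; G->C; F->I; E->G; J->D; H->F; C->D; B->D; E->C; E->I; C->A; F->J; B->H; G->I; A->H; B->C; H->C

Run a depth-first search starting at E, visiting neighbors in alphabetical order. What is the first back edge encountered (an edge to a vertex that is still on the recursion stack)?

H→C

DFS from E (visiting neighbors in alphabetical order); mark gray on enter, black on exit:
E gray
  C gray
    A gray
      H gray
        H→C: C is gray → back edge
First back edge: H → C.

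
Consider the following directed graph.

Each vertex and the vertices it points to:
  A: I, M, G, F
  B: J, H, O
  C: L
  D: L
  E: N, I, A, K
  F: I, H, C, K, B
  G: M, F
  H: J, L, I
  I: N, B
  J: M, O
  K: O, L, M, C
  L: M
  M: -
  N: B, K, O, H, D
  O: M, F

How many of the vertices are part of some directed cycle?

8

A vertex is on a directed cycle iff it belongs to a strongly connected component of size ≥ 2 (or has a self-loop).
The vertices on cycles are {B, F, H, I, J, K, N, O} — 8 in total.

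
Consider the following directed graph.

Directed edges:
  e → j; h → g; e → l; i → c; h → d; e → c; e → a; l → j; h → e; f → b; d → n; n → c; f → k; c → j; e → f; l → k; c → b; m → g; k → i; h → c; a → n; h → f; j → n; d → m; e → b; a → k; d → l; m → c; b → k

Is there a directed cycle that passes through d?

No

d lies on a cycle iff there is a path from d back to itself.
Exploring from d, it never reaches itself; equivalently, its strongly connected component is a singleton.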